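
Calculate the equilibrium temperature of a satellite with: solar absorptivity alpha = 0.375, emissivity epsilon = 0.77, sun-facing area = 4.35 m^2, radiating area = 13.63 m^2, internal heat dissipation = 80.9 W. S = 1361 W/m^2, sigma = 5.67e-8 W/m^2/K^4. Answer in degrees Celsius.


Numerator = alpha*S*A_sun + Q_int = 0.375*1361*4.35 + 80.9 = 2301.0312 W
Denominator = eps*sigma*A_rad = 0.77*5.67e-8*13.63 = 5.9507217e-07 W/K^4
T^4 = 3.8668104e+09 K^4
T = 249.3666 K = -23.7834 C

-23.7834 degrees Celsius


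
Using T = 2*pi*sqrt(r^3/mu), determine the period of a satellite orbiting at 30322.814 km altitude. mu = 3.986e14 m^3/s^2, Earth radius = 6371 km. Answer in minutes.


r = 36693.8140 km = 3.6693814e+07 m
T = 2*pi*sqrt(r^3/mu) = 2*pi*sqrt(4.9405872e+22 / 3.986e14)
T = 69952.0593 s = 1165.8677 min

1165.8677 minutes


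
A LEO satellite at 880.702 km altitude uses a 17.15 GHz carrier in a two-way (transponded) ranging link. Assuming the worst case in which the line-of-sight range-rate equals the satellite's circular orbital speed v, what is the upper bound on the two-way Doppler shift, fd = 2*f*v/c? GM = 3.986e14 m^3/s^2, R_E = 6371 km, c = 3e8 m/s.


r = 7.251702e+06 m
v = sqrt(mu/r) = 7413.9333 m/s (worst-case radial velocity)
f = 17.15 GHz = 1.715e+10 Hz
fd = 2*f*v/c = 2*1.715e+10*7413.9333/3.0e+08
fd = 847659.7037 Hz

847659.7037 Hz


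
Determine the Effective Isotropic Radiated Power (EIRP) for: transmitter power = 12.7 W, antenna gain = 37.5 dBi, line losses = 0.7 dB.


Pt = 12.7 W = 11.0380 dBW
EIRP = Pt_dBW + Gt - losses = 11.0380 + 37.5 - 0.7 = 47.8380 dBW

47.8380 dBW


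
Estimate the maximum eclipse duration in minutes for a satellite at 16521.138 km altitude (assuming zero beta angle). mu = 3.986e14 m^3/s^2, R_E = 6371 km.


r = 22892.1380 km
T = 574.4993 min
Eclipse fraction = arcsin(R_E/r)/pi = arcsin(6371.0000/22892.1380)/pi
= arcsin(0.2783052)/pi = 0.08977265
Eclipse duration = 0.08977265 * 574.4993 = 51.5743 min

51.5743 minutes


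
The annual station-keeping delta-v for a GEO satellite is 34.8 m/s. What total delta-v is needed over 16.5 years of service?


dV = rate * years = 34.8 * 16.5
dV = 574.2000 m/s

574.2000 m/s


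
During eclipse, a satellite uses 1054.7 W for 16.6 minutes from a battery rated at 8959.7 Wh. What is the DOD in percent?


E_used = P * t / 60 = 1054.7 * 16.6 / 60 = 291.8003 Wh
DOD = E_used / E_total * 100 = 291.8003 / 8959.7 * 100
DOD = 3.2568 %

3.2568 %


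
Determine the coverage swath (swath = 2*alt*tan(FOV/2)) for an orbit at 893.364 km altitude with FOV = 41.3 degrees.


FOV = 41.3 deg = 0.720821 rad
swath = 2 * alt * tan(FOV/2) = 2 * 893.364 * tan(0.3604105)
swath = 2 * 893.364 * 0.3768716
swath = 673.3670 km

673.3670 km


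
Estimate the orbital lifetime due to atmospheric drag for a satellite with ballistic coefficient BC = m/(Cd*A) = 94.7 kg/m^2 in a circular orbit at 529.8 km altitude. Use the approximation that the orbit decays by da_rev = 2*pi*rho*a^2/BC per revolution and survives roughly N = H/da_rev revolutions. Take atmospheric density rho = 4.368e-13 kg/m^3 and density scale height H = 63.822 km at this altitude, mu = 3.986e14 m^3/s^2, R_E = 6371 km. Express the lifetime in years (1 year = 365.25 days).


a = R_E + alt = 6900.8000 km = 6.9008e+06 m
da_rev = 2*pi*rho*a^2/BC = 2*pi*4.368e-13*(6.9008e+06)^2/94.7 = 1.380103 m per revolution
N = H/da_rev = 63822.0000 m / 1.380103 m = 46244.3851 revolutions
P = 2*pi*sqrt(a^3/mu) = 5705.0622 s
lifetime = N*P = 46244.3851 * 5705.0622 = 2.6382709e+08 s = 3053.5543 days
years = 3053.5543 / 365.25 = 8.3602 years

8.3602 years


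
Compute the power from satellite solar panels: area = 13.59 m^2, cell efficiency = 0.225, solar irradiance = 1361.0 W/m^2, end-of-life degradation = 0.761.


P = area * eta * S * degradation
P = 13.59 * 0.225 * 1361.0 * 0.761
P = 3166.9759 W

3166.9759 W


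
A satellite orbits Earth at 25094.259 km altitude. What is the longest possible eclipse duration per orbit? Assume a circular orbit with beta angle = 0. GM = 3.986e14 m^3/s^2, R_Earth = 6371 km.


r = 31465.2590 km
T = 925.7782 min
Eclipse fraction = arcsin(R_E/r)/pi = arcsin(6371.0000/31465.2590)/pi
= arcsin(0.2024773)/pi = 0.06489923
Eclipse duration = 0.06489923 * 925.7782 = 60.0823 min

60.0823 minutes


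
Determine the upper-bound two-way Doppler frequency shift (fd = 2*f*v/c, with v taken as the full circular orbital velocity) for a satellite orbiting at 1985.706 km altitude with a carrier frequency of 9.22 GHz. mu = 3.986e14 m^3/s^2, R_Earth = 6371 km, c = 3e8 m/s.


r = 8.356706e+06 m
v = sqrt(mu/r) = 6906.3898 m/s (worst-case radial velocity)
f = 9.22 GHz = 9.22e+09 Hz
fd = 2*f*v/c = 2*9.22e+09*6906.3898/3.0e+08
fd = 424512.7587 Hz

424512.7587 Hz


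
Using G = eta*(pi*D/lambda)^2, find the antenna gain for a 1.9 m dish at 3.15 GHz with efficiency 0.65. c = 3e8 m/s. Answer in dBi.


lambda = c/f = 3e8 / 3.15e+09 = 0.0952381 m
G = eta*(pi*D/lambda)^2 = 0.65*(pi*1.9/0.0952381)^2
G = 2553.2827 (linear)
G = 10*log10(2553.2827) = 34.0710 dBi

34.0710 dBi


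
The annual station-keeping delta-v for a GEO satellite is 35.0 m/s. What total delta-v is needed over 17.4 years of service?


dV = rate * years = 35.0 * 17.4
dV = 609.0000 m/s

609.0000 m/s


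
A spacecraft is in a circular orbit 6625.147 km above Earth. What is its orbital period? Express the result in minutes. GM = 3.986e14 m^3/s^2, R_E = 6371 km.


r = 12996.1470 km = 1.2996147e+07 m
T = 2*pi*sqrt(r^3/mu) = 2*pi*sqrt(2.1950471e+21 / 3.986e14)
T = 14744.6050 s = 245.7434 min

245.7434 minutes


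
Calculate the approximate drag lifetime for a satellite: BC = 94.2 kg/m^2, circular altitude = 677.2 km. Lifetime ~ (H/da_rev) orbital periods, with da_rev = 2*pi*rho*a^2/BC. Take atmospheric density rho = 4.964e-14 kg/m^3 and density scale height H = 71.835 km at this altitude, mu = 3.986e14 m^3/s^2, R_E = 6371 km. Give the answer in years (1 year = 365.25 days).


a = R_E + alt = 7048.2000 km = 7.0482e+06 m
da_rev = 2*pi*rho*a^2/BC = 2*pi*4.964e-14*(7.0482e+06)^2/94.2 = 0.164481545 m per revolution
N = H/da_rev = 71835.0000 m / 0.164481545 m = 436735.9269 revolutions
P = 2*pi*sqrt(a^3/mu) = 5888.8237 s
lifetime = N*P = 436735.9269 * 5888.8237 = 2.5718609e+09 s = 29766.9081 days
years = 29766.9081 / 365.25 = 81.4974 years

81.4974 years


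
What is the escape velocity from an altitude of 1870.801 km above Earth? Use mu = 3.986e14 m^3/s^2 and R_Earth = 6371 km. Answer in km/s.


r = 6371.0 + 1870.801 = 8241.8010 km = 8.241801e+06 m
v_esc = sqrt(2*mu/r) = sqrt(2*3.986e14 / 8.241801e+06)
v_esc = 9834.9597 m/s = 9.8350 km/s

9.8350 km/s


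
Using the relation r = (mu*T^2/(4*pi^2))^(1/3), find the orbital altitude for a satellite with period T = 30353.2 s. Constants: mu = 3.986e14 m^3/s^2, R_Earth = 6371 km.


T = 30353.2 s
r = (mu*T^2/(4*pi^2))^(1/3) = (3.986e14 * 30353.2^2 / (4*pi^2))^(1/3)
r = 2.1031109e+07 m = 21031.1090 km
alt = r - R_E = 21031.1090 - 6371 = 14660.1090 km

14660.1090 km


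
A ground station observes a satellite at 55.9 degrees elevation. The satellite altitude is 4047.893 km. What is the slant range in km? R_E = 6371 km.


h = 4047.893 km, el = 55.9 deg
d = -R_E*sin(el) + sqrt((R_E*sin(el))^2 + 2*R_E*h + h^2)
d = -6371.0000*sin(0.9756391) + sqrt((6371.0000*0.8280603)^2 + 2*6371.0000*4047.893 + 4047.893^2)
d = 4511.9377 km

4511.9377 km


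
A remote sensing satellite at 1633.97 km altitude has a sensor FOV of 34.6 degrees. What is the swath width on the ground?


FOV = 34.6 deg = 0.6038839 rad
swath = 2 * alt * tan(FOV/2) = 2 * 1633.97 * tan(0.301942)
swath = 2 * 1633.97 * 0.3114653
swath = 1017.8500 km

1017.8500 km


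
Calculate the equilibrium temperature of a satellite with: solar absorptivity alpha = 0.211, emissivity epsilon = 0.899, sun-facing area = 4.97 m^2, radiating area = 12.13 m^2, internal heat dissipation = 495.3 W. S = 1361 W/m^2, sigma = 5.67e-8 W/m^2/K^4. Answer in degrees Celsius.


Numerator = alpha*S*A_sun + Q_int = 0.211*1361*4.97 + 495.3 = 1922.5399 W
Denominator = eps*sigma*A_rad = 0.899*5.67e-8*12.13 = 6.1830613e-07 W/K^4
T^4 = 3.1093657e+09 K^4
T = 236.1391 K = -37.0109 C

-37.0109 degrees Celsius


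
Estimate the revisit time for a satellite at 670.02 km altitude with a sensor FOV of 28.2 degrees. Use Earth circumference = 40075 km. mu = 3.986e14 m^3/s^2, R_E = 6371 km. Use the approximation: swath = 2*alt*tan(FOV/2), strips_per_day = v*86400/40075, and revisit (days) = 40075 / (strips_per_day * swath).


swath = 2*670.02*tan(0.2460914) = 336.5948 km
v = sqrt(mu/r) = 7524.0359 m/s = 7.5240 km/s
strips/day = v*86400/40075 = 7.5240*86400/40075 = 16.2215
coverage/day = strips * swath = 16.2215 * 336.5948 = 5460.0730 km
revisit = 40075 / 5460.0730 = 7.3396 days

7.3396 days


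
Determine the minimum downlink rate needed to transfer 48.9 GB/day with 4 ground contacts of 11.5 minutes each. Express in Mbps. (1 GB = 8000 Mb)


total contact time = 4 * 11.5 * 60 = 2760.0000 s
data = 48.9 GB = 391200.0000 Mb
rate = 391200.0000 / 2760.0000 = 141.7391 Mbps

141.7391 Mbps


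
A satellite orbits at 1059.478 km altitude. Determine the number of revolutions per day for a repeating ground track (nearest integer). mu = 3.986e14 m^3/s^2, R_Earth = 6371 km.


r = 7.430478e+06 m
T = 2*pi*sqrt(r^3/mu) = 6374.3565 s = 106.2393 min
revs/day = 1440 / 106.2393 = 13.5543
Rounded: 14 revolutions per day

14 revolutions per day


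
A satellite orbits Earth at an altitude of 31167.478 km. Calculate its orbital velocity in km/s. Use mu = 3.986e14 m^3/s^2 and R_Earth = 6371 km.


r = R_E + alt = 6371.0 + 31167.478 = 37538.4780 km = 3.7538478e+07 m
v = sqrt(mu/r) = sqrt(3.986e14 / 3.7538478e+07) = 3258.5945 m/s = 3.2586 km/s

3.2586 km/s


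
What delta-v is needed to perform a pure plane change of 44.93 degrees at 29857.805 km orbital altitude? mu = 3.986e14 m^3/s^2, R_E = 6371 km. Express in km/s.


r = 36228.8050 km = 3.6228805e+07 m
V = sqrt(mu/r) = 3316.9708 m/s
di = 44.93 deg = 0.7841764 rad
dV = 2*V*sin(di/2) = 2*3316.9708*sin(0.3920882)
dV = 2534.9551 m/s = 2.5350 km/s

2.5350 km/s


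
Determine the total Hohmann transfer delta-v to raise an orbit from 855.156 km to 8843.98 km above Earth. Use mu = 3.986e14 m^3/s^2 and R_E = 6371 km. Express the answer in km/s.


r1 = 7226.1560 km = 7.226156e+06 m
r2 = 15214.9800 km = 1.521498e+07 m
dv1 = sqrt(mu/r1)*(sqrt(2*r2/(r1+r2)) - 1) = 1221.5224 m/s
dv2 = sqrt(mu/r2)*(1 - sqrt(2*r1/(r1+r2))) = 1010.8697 m/s
total dv = |dv1| + |dv2| = 1221.5224 + 1010.8697 = 2232.3921 m/s = 2.2324 km/s

2.2324 km/s


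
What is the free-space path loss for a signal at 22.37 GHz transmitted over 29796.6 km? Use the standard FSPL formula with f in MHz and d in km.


f = 22.37 GHz = 22370.0000 MHz
d = 29796.6 km
FSPL = 32.44 + 20*log10(22370.0000) + 20*log10(29796.6)
FSPL = 32.44 + 86.9933 + 89.4833
FSPL = 208.9167 dB

208.9167 dB


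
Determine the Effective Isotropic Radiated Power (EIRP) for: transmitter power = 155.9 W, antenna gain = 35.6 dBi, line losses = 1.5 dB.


Pt = 155.9 W = 21.9285 dBW
EIRP = Pt_dBW + Gt - losses = 21.9285 + 35.6 - 1.5 = 56.0285 dBW

56.0285 dBW


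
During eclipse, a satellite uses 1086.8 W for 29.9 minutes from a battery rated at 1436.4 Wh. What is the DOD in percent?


E_used = P * t / 60 = 1086.8 * 29.9 / 60 = 541.5887 Wh
DOD = E_used / E_total * 100 = 541.5887 / 1436.4 * 100
DOD = 37.7046 %

37.7046 %


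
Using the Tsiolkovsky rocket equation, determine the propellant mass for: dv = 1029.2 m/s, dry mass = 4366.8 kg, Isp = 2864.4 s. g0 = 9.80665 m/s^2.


ve = Isp * g0 = 2864.4 * 9.80665 = 28090.168260 m/s
mass ratio = exp(dv/ve) = exp(1029.2/28090.168260) = 1.03731864
m_prop = m_dry * (mr - 1) = 4366.8 * (1.03731864 - 1)
m_prop = 162.9630 kg

162.9630 kg


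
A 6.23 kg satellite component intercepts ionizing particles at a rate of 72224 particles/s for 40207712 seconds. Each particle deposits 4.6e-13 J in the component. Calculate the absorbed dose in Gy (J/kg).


Total energy deposited = rate * time * E_per
  = 72224 * 40207712 * 4.6e-13 = 1.3358 J
Dose = E_total / mass = 1.3358 / 6.23
Dose = 0.2144177 Gy

0.2144 Gy


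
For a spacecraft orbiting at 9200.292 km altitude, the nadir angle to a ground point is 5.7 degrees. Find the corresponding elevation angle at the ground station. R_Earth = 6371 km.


r = R_E + alt = 15571.2920 km
Law of sines in the satellite / Earth-center / ground-point triangle:
  sin(nadir)/R_E = sin(90 + el)/r  =>  cos(el) = (r/R_E)*sin(nadir)
cos(el) = (15571.2920 / 6371.0000) * sin(5.7 deg) = 0.2427463
el = arccos(0.2427463) = 75.9513 deg
(Earth-central angle = 90 - nadir - el = 8.3487 deg)

75.9513 degrees


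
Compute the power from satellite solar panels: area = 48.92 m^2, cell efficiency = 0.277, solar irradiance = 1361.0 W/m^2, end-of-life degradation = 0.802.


P = area * eta * S * degradation
P = 48.92 * 0.277 * 1361.0 * 0.802
P = 14791.0400 W

14791.0400 W


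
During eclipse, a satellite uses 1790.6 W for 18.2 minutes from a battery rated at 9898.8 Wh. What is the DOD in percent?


E_used = P * t / 60 = 1790.6 * 18.2 / 60 = 543.1487 Wh
DOD = E_used / E_total * 100 = 543.1487 / 9898.8 * 100
DOD = 5.4870 %

5.4870 %


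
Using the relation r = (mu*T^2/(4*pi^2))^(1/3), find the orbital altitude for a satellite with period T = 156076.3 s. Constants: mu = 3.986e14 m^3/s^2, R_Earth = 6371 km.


T = 156076.3 s
r = (mu*T^2/(4*pi^2))^(1/3) = (3.986e14 * 156076.3^2 / (4*pi^2))^(1/3)
r = 6.2654244e+07 m = 62654.2439 km
alt = r - R_E = 62654.2439 - 6371 = 56283.2439 km

56283.2439 km


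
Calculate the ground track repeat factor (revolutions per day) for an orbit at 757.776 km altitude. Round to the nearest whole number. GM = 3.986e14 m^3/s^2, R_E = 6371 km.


r = 7.128776e+06 m
T = 2*pi*sqrt(r^3/mu) = 5990.0945 s = 99.8349 min
revs/day = 1440 / 99.8349 = 14.4238
Rounded: 14 revolutions per day

14 revolutions per day


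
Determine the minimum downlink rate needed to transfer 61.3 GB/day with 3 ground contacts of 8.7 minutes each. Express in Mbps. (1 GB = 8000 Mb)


total contact time = 3 * 8.7 * 60 = 1566.0000 s
data = 61.3 GB = 490400.0000 Mb
rate = 490400.0000 / 1566.0000 = 313.1545 Mbps

313.1545 Mbps


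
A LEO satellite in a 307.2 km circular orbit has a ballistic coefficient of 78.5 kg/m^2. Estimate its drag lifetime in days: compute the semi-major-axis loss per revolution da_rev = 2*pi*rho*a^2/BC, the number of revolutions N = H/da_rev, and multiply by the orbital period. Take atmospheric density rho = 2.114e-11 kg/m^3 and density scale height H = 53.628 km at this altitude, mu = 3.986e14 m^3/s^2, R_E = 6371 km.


a = R_E + alt = 6678.2000 km = 6.6782e+06 m
da_rev = 2*pi*rho*a^2/BC = 2*pi*2.114e-11*(6.6782e+06)^2/78.5 = 75.462995 m per revolution
N = H/da_rev = 53628.0000 m / 75.462995 m = 710.6530 revolutions
P = 2*pi*sqrt(a^3/mu) = 5431.2570 s
lifetime = N*P = 710.6530 * 5431.2570 = 3.8597388e+06 s = 44.6729 days

44.6729 days


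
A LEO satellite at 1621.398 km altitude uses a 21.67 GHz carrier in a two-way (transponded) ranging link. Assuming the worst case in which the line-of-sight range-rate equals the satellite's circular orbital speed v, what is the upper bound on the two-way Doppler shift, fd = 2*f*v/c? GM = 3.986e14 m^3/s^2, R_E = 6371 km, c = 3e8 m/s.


r = 7.992398e+06 m
v = sqrt(mu/r) = 7062.0387 m/s (worst-case radial velocity)
f = 21.67 GHz = 2.167e+10 Hz
fd = 2*f*v/c = 2*2.167e+10*7062.0387/3.0e+08
fd = 1.0202292e+06 Hz

1.0202e+06 Hz


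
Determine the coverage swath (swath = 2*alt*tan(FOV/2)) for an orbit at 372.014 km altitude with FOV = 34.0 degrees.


FOV = 34.0 deg = 0.5934119 rad
swath = 2 * alt * tan(FOV/2) = 2 * 372.014 * tan(0.296706)
swath = 2 * 372.014 * 0.3057307
swath = 227.4722 km

227.4722 km


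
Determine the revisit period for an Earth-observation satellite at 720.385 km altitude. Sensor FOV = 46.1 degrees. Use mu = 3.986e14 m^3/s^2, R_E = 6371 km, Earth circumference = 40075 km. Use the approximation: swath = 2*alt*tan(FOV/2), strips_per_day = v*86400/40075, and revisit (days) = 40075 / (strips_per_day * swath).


swath = 2*720.385*tan(0.4022984) = 613.0550 km
v = sqrt(mu/r) = 7497.2694 m/s = 7.4973 km/s
strips/day = v*86400/40075 = 7.4973*86400/40075 = 16.1638
coverage/day = strips * swath = 16.1638 * 613.0550 = 9909.2949 km
revisit = 40075 / 9909.2949 = 4.0442 days

4.0442 days


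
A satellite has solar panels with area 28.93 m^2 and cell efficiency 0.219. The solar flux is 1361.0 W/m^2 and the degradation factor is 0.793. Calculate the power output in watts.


P = area * eta * S * degradation
P = 28.93 * 0.219 * 1361.0 * 0.793
P = 6837.9176 W

6837.9176 W


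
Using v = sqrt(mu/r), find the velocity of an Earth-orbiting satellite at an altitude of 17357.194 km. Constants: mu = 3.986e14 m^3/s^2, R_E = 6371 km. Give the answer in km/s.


r = R_E + alt = 6371.0 + 17357.194 = 23728.1940 km = 2.3728194e+07 m
v = sqrt(mu/r) = sqrt(3.986e14 / 2.3728194e+07) = 4098.6073 m/s = 4.0986 km/s

4.0986 km/s


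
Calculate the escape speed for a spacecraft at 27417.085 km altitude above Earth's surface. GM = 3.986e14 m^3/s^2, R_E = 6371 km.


r = 6371.0 + 27417.085 = 33788.0850 km = 3.3788085e+07 m
v_esc = sqrt(2*mu/r) = sqrt(2*3.986e14 / 3.3788085e+07)
v_esc = 4857.3775 m/s = 4.8574 km/s

4.8574 km/s


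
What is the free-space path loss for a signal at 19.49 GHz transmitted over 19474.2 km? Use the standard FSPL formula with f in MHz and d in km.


f = 19.49 GHz = 19490.0000 MHz
d = 19474.2 km
FSPL = 32.44 + 20*log10(19490.0000) + 20*log10(19474.2)
FSPL = 32.44 + 85.7962 + 85.7892
FSPL = 204.0254 dB

204.0254 dB


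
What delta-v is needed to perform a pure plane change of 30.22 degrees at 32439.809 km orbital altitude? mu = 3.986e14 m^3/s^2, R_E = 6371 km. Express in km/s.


r = 38810.8090 km = 3.8810809e+07 m
V = sqrt(mu/r) = 3204.7363 m/s
di = 30.22 deg = 0.5274385 rad
dV = 2*V*sin(di/2) = 2*3204.7363*sin(0.2637192)
dV = 1670.7765 m/s = 1.6708 km/s

1.6708 km/s


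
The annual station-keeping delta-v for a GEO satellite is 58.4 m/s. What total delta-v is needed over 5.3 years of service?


dV = rate * years = 58.4 * 5.3
dV = 309.5200 m/s

309.5200 m/s


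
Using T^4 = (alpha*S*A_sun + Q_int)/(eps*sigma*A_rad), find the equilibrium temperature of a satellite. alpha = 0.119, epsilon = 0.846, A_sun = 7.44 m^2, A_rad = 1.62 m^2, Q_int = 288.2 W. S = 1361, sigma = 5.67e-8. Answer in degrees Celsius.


Numerator = alpha*S*A_sun + Q_int = 0.119*1361*7.44 + 288.2 = 1493.1750 W
Denominator = eps*sigma*A_rad = 0.846*5.67e-8*1.62 = 7.7708484e-08 W/K^4
T^4 = 1.9215083e+10 K^4
T = 372.3150 K = 99.1650 C

99.1650 degrees Celsius


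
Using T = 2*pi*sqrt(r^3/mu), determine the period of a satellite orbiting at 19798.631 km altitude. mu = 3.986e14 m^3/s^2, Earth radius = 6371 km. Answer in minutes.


r = 26169.6310 km = 2.6169631e+07 m
T = 2*pi*sqrt(r^3/mu) = 2*pi*sqrt(1.7922261e+22 / 3.986e14)
T = 42131.5677 s = 702.1928 min

702.1928 minutes


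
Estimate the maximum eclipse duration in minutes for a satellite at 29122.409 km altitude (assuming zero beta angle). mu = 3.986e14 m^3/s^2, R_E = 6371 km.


r = 35493.4090 km
T = 1109.1277 min
Eclipse fraction = arcsin(R_E/r)/pi = arcsin(6371.0000/35493.4090)/pi
= arcsin(0.1794981)/pi = 0.05744738
Eclipse duration = 0.05744738 * 1109.1277 = 63.7165 min

63.7165 minutes


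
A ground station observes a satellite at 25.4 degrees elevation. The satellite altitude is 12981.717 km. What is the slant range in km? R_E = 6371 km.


h = 12981.717 km, el = 25.4 deg
d = -R_E*sin(el) + sqrt((R_E*sin(el))^2 + 2*R_E*h + h^2)
d = -6371.0000*sin(0.4433136) + sqrt((6371.0000*0.4289351)^2 + 2*6371.0000*12981.717 + 12981.717^2)
d = 15744.4270 km

15744.4270 km


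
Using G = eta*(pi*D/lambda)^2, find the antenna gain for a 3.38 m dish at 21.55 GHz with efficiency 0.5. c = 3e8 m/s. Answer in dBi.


lambda = c/f = 3e8 / 2.155e+10 = 0.01392111 m
G = eta*(pi*D/lambda)^2 = 0.5*(pi*3.38/0.01392111)^2
G = 290907.6820 (linear)
G = 10*log10(290907.6820) = 54.6376 dBi

54.6376 dBi


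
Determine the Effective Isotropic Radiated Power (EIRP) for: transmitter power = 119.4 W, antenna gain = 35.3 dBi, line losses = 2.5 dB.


Pt = 119.4 W = 20.7700 dBW
EIRP = Pt_dBW + Gt - losses = 20.7700 + 35.3 - 2.5 = 53.5700 dBW

53.5700 dBW


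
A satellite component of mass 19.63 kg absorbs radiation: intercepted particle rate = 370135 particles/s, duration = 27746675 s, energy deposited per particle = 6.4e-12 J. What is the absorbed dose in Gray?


Total energy deposited = rate * time * E_per
  = 370135 * 27746675 * 6.4e-12 = 65.7281 J
Dose = E_total / mass = 65.7281 / 19.63
Dose = 3.3483 Gy

3.3483 Gy


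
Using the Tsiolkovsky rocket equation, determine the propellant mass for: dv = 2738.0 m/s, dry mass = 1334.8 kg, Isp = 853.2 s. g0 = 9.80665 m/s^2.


ve = Isp * g0 = 853.2 * 9.80665 = 8367.033780 m/s
mass ratio = exp(dv/ve) = exp(2738.0/8367.033780) = 1.38712969
m_prop = m_dry * (mr - 1) = 1334.8 * (1.38712969 - 1)
m_prop = 516.7407 kg

516.7407 kg


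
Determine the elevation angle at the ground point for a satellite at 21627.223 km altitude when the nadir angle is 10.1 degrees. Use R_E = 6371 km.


r = R_E + alt = 27998.2230 km
Law of sines in the satellite / Earth-center / ground-point triangle:
  sin(nadir)/R_E = sin(90 + el)/r  =>  cos(el) = (r/R_E)*sin(nadir)
cos(el) = (27998.2230 / 6371.0000) * sin(10.1 deg) = 0.7706728
el = arccos(0.7706728) = 39.5857 deg
(Earth-central angle = 90 - nadir - el = 40.3143 deg)

39.5857 degrees


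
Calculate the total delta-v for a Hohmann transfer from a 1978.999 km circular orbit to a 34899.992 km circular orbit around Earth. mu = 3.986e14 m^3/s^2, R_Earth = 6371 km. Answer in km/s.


r1 = 8349.9990 km = 8.349999e+06 m
r2 = 41270.9920 km = 4.1270992e+07 m
dv1 = sqrt(mu/r1)*(sqrt(2*r2/(r1+r2)) - 1) = 2001.9135 m/s
dv2 = sqrt(mu/r2)*(1 - sqrt(2*r1/(r1+r2))) = 1304.8506 m/s
total dv = |dv1| + |dv2| = 2001.9135 + 1304.8506 = 3306.7642 m/s = 3.3068 km/s

3.3068 km/s


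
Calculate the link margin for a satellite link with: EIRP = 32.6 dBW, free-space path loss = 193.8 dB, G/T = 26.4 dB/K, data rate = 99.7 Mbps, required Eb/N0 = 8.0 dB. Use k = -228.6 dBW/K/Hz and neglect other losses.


C/N0 = EIRP - FSPL + G/T - k = 32.6 - 193.8 + 26.4 - (-228.6)
C/N0 = 93.8000 dB-Hz
R_b = 99.7 Mbps = 9.97e+07 bps -> 10*log10(R_b) = 79.9870 dB-Hz
Eb/N0 = C/N0 - 10*log10(R_b) = 93.8000 - 79.9870 = 13.8130 dB
Margin = Eb/N0 - Eb/N0_req = 13.8130 - 8.0 = 5.8130 dB (link closes)

5.8130 dB


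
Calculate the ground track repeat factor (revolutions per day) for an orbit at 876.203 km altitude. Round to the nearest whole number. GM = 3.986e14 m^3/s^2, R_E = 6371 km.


r = 7.247203e+06 m
T = 2*pi*sqrt(r^3/mu) = 6139.9786 s = 102.3330 min
revs/day = 1440 / 102.3330 = 14.0717
Rounded: 14 revolutions per day

14 revolutions per day


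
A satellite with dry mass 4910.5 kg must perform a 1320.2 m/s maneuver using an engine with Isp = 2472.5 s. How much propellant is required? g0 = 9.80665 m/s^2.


ve = Isp * g0 = 2472.5 * 9.80665 = 24246.942125 m/s
mass ratio = exp(dv/ve) = exp(1320.2/24246.942125) = 1.05595767
m_prop = m_dry * (mr - 1) = 4910.5 * (1.05595767 - 1)
m_prop = 274.7802 kg

274.7802 kg


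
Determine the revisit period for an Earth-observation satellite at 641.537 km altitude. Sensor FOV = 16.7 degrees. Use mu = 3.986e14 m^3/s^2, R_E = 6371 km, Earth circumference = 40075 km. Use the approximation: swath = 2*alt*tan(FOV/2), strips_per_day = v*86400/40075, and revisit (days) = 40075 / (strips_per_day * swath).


swath = 2*641.537*tan(0.145735) = 188.3239 km
v = sqrt(mu/r) = 7539.3007 m/s = 7.5393 km/s
strips/day = v*86400/40075 = 7.5393*86400/40075 = 16.2544
coverage/day = strips * swath = 16.2544 * 188.3239 = 3061.0947 km
revisit = 40075 / 3061.0947 = 13.0917 days

13.0917 days


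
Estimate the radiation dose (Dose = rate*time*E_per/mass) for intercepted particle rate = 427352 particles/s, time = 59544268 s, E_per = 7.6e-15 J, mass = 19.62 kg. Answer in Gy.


Total energy deposited = rate * time * E_per
  = 427352 * 59544268 * 7.6e-15 = 0.1933924 J
Dose = E_total / mass = 0.1933924 / 19.62
Dose = 0.009856899 Gy

0.0099 Gy


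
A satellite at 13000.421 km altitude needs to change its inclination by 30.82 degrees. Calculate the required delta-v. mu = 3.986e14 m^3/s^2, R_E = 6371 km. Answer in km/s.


r = 19371.4210 km = 1.9371421e+07 m
V = sqrt(mu/r) = 4536.1552 m/s
di = 30.82 deg = 0.5379105 rad
dV = 2*V*sin(di/2) = 2*4536.1552*sin(0.2689552)
dV = 2410.7341 m/s = 2.4107 km/s

2.4107 km/s


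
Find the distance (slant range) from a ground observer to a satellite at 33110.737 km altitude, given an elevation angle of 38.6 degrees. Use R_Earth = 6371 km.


h = 33110.737 km, el = 38.6 deg
d = -R_E*sin(el) + sqrt((R_E*sin(el))^2 + 2*R_E*h + h^2)
d = -6371.0000*sin(0.6736971) + sqrt((6371.0000*0.6238796)^2 + 2*6371.0000*33110.737 + 33110.737^2)
d = 35191.7851 km

35191.7851 km


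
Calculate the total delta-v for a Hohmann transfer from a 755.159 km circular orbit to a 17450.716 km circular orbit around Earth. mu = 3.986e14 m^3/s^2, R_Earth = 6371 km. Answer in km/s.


r1 = 7126.1590 km = 7.126159e+06 m
r2 = 23821.7160 km = 2.3821716e+07 m
dv1 = sqrt(mu/r1)*(sqrt(2*r2/(r1+r2)) - 1) = 1800.5972 m/s
dv2 = sqrt(mu/r2)*(1 - sqrt(2*r1/(r1+r2))) = 1314.6179 m/s
total dv = |dv1| + |dv2| = 1800.5972 + 1314.6179 = 3115.2150 m/s = 3.1152 km/s

3.1152 km/s


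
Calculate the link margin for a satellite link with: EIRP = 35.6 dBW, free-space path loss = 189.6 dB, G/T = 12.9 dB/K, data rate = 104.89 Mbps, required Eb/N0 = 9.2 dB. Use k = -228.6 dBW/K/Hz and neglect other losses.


C/N0 = EIRP - FSPL + G/T - k = 35.6 - 189.6 + 12.9 - (-228.6)
C/N0 = 87.5000 dB-Hz
R_b = 104.89 Mbps = 1.0489e+08 bps -> 10*log10(R_b) = 80.2073 dB-Hz
Eb/N0 = C/N0 - 10*log10(R_b) = 87.5000 - 80.2073 = 7.2927 dB
Margin = Eb/N0 - Eb/N0_req = 7.2927 - 9.2 = -1.9073 dB (negative margin: link does not close)

-1.9073 dB


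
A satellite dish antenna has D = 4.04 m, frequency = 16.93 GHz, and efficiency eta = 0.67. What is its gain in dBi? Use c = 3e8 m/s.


lambda = c/f = 3e8 / 1.693e+10 = 0.01772002 m
G = eta*(pi*D/lambda)^2 = 0.67*(pi*4.04/0.01772002)^2
G = 343723.0724 (linear)
G = 10*log10(343723.0724) = 55.3621 dBi

55.3621 dBi


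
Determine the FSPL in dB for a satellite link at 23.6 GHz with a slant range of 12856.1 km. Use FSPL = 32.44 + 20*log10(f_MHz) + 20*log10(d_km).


f = 23.6 GHz = 23600.0000 MHz
d = 12856.1 km
FSPL = 32.44 + 20*log10(23600.0000) + 20*log10(12856.1)
FSPL = 32.44 + 87.4582 + 82.1822
FSPL = 202.0804 dB

202.0804 dB


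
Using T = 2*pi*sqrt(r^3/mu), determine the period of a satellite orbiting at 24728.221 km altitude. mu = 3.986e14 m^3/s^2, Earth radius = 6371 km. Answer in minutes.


r = 31099.2210 km = 3.1099221e+07 m
T = 2*pi*sqrt(r^3/mu) = 2*pi*sqrt(3.0077971e+22 / 3.986e14)
T = 54580.2458 s = 909.6708 min

909.6708 minutes


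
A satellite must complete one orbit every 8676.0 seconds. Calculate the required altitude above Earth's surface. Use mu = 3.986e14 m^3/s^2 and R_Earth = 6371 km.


T = 8676.0 s
r = (mu*T^2/(4*pi^2))^(1/3) = (3.986e14 * 8676.0^2 / (4*pi^2))^(1/3)
r = 9.1258266e+06 m = 9125.8266 km
alt = r - R_E = 9125.8266 - 6371 = 2754.8266 km

2754.8266 km


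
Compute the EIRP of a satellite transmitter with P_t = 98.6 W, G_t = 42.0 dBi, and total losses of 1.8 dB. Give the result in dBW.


Pt = 98.6 W = 19.9388 dBW
EIRP = Pt_dBW + Gt - losses = 19.9388 + 42.0 - 1.8 = 60.1388 dBW

60.1388 dBW


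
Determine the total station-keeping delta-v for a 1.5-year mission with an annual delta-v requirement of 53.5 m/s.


dV = rate * years = 53.5 * 1.5
dV = 80.2500 m/s

80.2500 m/s


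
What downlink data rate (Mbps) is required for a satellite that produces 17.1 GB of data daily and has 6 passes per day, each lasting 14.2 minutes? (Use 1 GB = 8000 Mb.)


total contact time = 6 * 14.2 * 60 = 5112.0000 s
data = 17.1 GB = 136800.0000 Mb
rate = 136800.0000 / 5112.0000 = 26.7606 Mbps

26.7606 Mbps


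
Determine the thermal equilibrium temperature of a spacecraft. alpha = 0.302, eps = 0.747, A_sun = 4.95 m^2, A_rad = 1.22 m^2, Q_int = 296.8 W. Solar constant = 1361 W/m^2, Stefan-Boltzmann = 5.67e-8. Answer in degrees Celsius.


Numerator = alpha*S*A_sun + Q_int = 0.302*1361*4.95 + 296.8 = 2331.3589 W
Denominator = eps*sigma*A_rad = 0.747*5.67e-8*1.22 = 5.1672978e-08 W/K^4
T^4 = 4.5117564e+10 K^4
T = 460.8785 K = 187.7285 C

187.7285 degrees Celsius


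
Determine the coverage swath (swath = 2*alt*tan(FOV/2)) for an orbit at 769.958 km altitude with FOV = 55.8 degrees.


FOV = 55.8 deg = 0.9738937 rad
swath = 2 * alt * tan(FOV/2) = 2 * 769.958 * tan(0.4869469)
swath = 2 * 769.958 * 0.5294727
swath = 815.3436 km

815.3436 km


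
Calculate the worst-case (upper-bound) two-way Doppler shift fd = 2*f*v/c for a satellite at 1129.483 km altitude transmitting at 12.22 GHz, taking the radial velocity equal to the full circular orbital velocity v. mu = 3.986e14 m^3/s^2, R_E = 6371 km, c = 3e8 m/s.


r = 7.500483e+06 m
v = sqrt(mu/r) = 7289.9413 m/s (worst-case radial velocity)
f = 12.22 GHz = 1.222e+10 Hz
fd = 2*f*v/c = 2*1.222e+10*7289.9413/3.0e+08
fd = 593887.2184 Hz

593887.2184 Hz


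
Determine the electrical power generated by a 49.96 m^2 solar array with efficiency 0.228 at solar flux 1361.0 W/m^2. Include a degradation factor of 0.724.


P = area * eta * S * degradation
P = 49.96 * 0.228 * 1361.0 * 0.724
P = 11224.1631 W

11224.1631 W


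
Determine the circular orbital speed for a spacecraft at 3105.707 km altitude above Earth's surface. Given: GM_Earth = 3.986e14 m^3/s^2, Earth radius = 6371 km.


r = R_E + alt = 6371.0 + 3105.707 = 9476.7070 km = 9.476707e+06 m
v = sqrt(mu/r) = sqrt(3.986e14 / 9.476707e+06) = 6485.4471 m/s = 6.4854 km/s

6.4854 km/s


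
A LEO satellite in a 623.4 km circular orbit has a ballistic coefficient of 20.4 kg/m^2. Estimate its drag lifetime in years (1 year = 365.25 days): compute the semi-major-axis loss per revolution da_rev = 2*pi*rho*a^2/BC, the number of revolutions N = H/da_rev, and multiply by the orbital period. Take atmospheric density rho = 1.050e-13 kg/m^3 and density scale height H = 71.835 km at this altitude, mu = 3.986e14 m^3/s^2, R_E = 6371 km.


a = R_E + alt = 6994.4000 km = 6.9944e+06 m
da_rev = 2*pi*rho*a^2/BC = 2*pi*1.050e-13*(6.9944e+06)^2/20.4 = 1.582122 m per revolution
N = H/da_rev = 71835.0000 m / 1.582122 m = 45404.2144 revolutions
P = 2*pi*sqrt(a^3/mu) = 5821.5270 s
lifetime = N*P = 45404.2144 * 5821.5270 = 2.6432186e+08 s = 3059.2808 days
years = 3059.2808 / 365.25 = 8.3759 years

8.3759 years


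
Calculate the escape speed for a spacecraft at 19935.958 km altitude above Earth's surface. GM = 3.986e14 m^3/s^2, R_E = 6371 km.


r = 6371.0 + 19935.958 = 26306.9580 km = 2.6306958e+07 m
v_esc = sqrt(2*mu/r) = sqrt(2*3.986e14 / 2.6306958e+07)
v_esc = 5504.8860 m/s = 5.5049 km/s

5.5049 km/s


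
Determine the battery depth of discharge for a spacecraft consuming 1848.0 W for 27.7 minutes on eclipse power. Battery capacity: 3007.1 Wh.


E_used = P * t / 60 = 1848.0 * 27.7 / 60 = 853.1600 Wh
DOD = E_used / E_total * 100 = 853.1600 / 3007.1 * 100
DOD = 28.3715 %

28.3715 %


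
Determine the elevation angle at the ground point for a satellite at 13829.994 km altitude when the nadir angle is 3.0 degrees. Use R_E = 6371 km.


r = R_E + alt = 20200.9940 km
Law of sines in the satellite / Earth-center / ground-point triangle:
  sin(nadir)/R_E = sin(90 + el)/r  =>  cos(el) = (r/R_E)*sin(nadir)
cos(el) = (20200.9940 / 6371.0000) * sin(3.0 deg) = 0.1659454
el = arccos(0.1659454) = 80.4478 deg
(Earth-central angle = 90 - nadir - el = 6.5522 deg)

80.4478 degrees


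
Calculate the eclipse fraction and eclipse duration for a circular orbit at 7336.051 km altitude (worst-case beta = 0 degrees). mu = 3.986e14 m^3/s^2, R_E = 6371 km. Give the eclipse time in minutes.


r = 13707.0510 km
T = 266.1804 min
Eclipse fraction = arcsin(R_E/r)/pi = arcsin(6371.0000/13707.0510)/pi
= arcsin(0.4647973)/pi = 0.1538728
Eclipse duration = 0.1538728 * 266.1804 = 40.9579 min

40.9579 minutes


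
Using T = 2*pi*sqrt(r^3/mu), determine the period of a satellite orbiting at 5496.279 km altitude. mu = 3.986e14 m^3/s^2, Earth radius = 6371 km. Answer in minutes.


r = 11867.2790 km = 1.1867279e+07 m
T = 2*pi*sqrt(r^3/mu) = 2*pi*sqrt(1.6712963e+21 / 3.986e14)
T = 12865.8342 s = 214.4306 min

214.4306 minutes


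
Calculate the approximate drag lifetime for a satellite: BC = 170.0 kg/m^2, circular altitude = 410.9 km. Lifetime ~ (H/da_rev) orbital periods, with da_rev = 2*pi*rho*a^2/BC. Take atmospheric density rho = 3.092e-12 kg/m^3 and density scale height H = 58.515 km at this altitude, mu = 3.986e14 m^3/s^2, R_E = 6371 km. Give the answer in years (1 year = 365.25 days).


a = R_E + alt = 6781.9000 km = 6.7819e+06 m
da_rev = 2*pi*rho*a^2/BC = 2*pi*3.092e-12*(6.7819e+06)^2/170.0 = 5.256216 m per revolution
N = H/da_rev = 58515.0000 m / 5.256216 m = 11132.5336 revolutions
P = 2*pi*sqrt(a^3/mu) = 5558.2528 s
lifetime = N*P = 11132.5336 * 5558.2528 = 6.1877436e+07 s = 716.1740 days
years = 716.1740 / 365.25 = 1.9608 years

1.9608 years


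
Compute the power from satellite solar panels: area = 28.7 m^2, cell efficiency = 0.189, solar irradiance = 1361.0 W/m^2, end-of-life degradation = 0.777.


P = area * eta * S * degradation
P = 28.7 * 0.189 * 1361.0 * 0.777
P = 5736.1810 W

5736.1810 W


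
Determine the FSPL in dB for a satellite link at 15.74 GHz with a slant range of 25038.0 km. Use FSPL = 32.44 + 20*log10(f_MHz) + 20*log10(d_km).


f = 15.74 GHz = 15740.0000 MHz
d = 25038.0 km
FSPL = 32.44 + 20*log10(15740.0000) + 20*log10(25038.0)
FSPL = 32.44 + 83.9401 + 87.9720
FSPL = 204.3521 dB

204.3521 dB


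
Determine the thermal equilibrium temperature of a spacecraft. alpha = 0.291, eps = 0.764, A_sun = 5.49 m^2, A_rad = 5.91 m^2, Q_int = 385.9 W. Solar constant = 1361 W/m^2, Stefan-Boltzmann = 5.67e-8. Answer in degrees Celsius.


Numerator = alpha*S*A_sun + Q_int = 0.291*1361*5.49 + 385.9 = 2560.2200 W
Denominator = eps*sigma*A_rad = 0.764*5.67e-8*5.91 = 2.5601411e-07 W/K^4
T^4 = 1.0000308e+10 K^4
T = 316.2302 K = 43.0802 C

43.0802 degrees Celsius


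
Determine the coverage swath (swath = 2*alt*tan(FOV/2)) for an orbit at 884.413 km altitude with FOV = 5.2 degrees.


FOV = 5.2 deg = 0.09075712 rad
swath = 2 * alt * tan(FOV/2) = 2 * 884.413 * tan(0.04537856)
swath = 2 * 884.413 * 0.04540973
swath = 80.3219 km

80.3219 km


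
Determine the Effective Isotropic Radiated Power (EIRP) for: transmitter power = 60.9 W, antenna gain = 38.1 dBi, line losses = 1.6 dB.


Pt = 60.9 W = 17.8462 dBW
EIRP = Pt_dBW + Gt - losses = 17.8462 + 38.1 - 1.6 = 54.3462 dBW

54.3462 dBW


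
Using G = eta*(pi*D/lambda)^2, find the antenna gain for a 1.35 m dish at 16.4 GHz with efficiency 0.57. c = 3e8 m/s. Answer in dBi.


lambda = c/f = 3e8 / 1.64e+10 = 0.01829268 m
G = eta*(pi*D/lambda)^2 = 0.57*(pi*1.35/0.01829268)^2
G = 30639.8987 (linear)
G = 10*log10(30639.8987) = 44.8629 dBi

44.8629 dBi


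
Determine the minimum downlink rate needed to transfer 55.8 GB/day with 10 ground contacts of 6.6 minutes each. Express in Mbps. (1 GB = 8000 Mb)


total contact time = 10 * 6.6 * 60 = 3960.0000 s
data = 55.8 GB = 446400.0000 Mb
rate = 446400.0000 / 3960.0000 = 112.7273 Mbps

112.7273 Mbps


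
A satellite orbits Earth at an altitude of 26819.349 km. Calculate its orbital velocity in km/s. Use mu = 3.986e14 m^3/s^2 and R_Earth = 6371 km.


r = R_E + alt = 6371.0 + 26819.349 = 33190.3490 km = 3.3190349e+07 m
v = sqrt(mu/r) = sqrt(3.986e14 / 3.3190349e+07) = 3465.4747 m/s = 3.4655 km/s

3.4655 km/s


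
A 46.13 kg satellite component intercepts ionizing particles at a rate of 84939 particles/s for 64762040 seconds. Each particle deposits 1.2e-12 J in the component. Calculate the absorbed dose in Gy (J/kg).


Total energy deposited = rate * time * E_per
  = 84939 * 64762040 * 1.2e-12 = 6.6010 J
Dose = E_total / mass = 6.6010 / 46.13
Dose = 0.1430953 Gy

0.1431 Gy


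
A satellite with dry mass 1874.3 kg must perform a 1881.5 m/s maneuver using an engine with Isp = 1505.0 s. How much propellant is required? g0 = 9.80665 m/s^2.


ve = Isp * g0 = 1505.0 * 9.80665 = 14759.008250 m/s
mass ratio = exp(dv/ve) = exp(1881.5/14759.008250) = 1.13596381
m_prop = m_dry * (mr - 1) = 1874.3 * (1.13596381 - 1)
m_prop = 254.8370 kg

254.8370 kg


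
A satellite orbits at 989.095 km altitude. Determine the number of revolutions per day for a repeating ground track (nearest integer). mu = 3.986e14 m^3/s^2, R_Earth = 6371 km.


r = 7.360095e+06 m
T = 2*pi*sqrt(r^3/mu) = 6284.0025 s = 104.7334 min
revs/day = 1440 / 104.7334 = 13.7492
Rounded: 14 revolutions per day

14 revolutions per day


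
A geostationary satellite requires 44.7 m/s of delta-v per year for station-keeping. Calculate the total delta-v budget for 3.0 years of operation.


dV = rate * years = 44.7 * 3.0
dV = 134.1000 m/s

134.1000 m/s


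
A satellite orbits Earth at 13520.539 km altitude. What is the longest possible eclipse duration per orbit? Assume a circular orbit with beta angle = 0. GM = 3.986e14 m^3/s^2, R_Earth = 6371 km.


r = 19891.5390 km
T = 465.3316 min
Eclipse fraction = arcsin(R_E/r)/pi = arcsin(6371.0000/19891.5390)/pi
= arcsin(0.3202869)/pi = 0.1037793
Eclipse duration = 0.1037793 * 465.3316 = 48.2918 min

48.2918 minutes


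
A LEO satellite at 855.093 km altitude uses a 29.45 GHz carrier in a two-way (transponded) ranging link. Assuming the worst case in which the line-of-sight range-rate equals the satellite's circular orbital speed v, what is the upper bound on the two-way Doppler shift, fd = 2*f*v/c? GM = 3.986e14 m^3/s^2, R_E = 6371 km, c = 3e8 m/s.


r = 7.226093e+06 m
v = sqrt(mu/r) = 7427.0590 m/s (worst-case radial velocity)
f = 29.45 GHz = 2.945e+10 Hz
fd = 2*f*v/c = 2*2.945e+10*7427.0590/3.0e+08
fd = 1.4581793e+06 Hz

1.4582e+06 Hz


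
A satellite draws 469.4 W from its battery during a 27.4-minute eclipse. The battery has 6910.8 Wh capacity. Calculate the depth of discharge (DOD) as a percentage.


E_used = P * t / 60 = 469.4 * 27.4 / 60 = 214.3593 Wh
DOD = E_used / E_total * 100 = 214.3593 / 6910.8 * 100
DOD = 3.1018 %

3.1018 %


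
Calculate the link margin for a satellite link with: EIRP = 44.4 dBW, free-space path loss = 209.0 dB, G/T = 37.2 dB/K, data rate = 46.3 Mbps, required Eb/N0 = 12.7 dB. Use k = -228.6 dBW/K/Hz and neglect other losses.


C/N0 = EIRP - FSPL + G/T - k = 44.4 - 209.0 + 37.2 - (-228.6)
C/N0 = 101.2000 dB-Hz
R_b = 46.3 Mbps = 4.63e+07 bps -> 10*log10(R_b) = 76.6558 dB-Hz
Eb/N0 = C/N0 - 10*log10(R_b) = 101.2000 - 76.6558 = 24.5442 dB
Margin = Eb/N0 - Eb/N0_req = 24.5442 - 12.7 = 11.8442 dB (link closes)

11.8442 dB


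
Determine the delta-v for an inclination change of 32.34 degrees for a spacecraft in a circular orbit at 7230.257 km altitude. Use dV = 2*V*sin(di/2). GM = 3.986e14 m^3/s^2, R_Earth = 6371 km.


r = 13601.2570 km = 1.3601257e+07 m
V = sqrt(mu/r) = 5413.5122 m/s
di = 32.34 deg = 0.5644395 rad
dV = 2*V*sin(di/2) = 2*5413.5122*sin(0.2822197)
dV = 3015.1992 m/s = 3.0152 km/s

3.0152 km/s


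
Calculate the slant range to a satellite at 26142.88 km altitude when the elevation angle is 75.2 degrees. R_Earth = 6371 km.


h = 26142.88 km, el = 75.2 deg
d = -R_E*sin(el) + sqrt((R_E*sin(el))^2 + 2*R_E*h + h^2)
d = -6371.0000*sin(1.3125) + sqrt((6371.0000*0.9668234)^2 + 2*6371.0000*26142.88 + 26142.88^2)
d = 26313.4927 km

26313.4927 km


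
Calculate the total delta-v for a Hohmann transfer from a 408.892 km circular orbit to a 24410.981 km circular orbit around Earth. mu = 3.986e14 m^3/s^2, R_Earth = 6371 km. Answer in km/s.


r1 = 6779.8920 km = 6.779892e+06 m
r2 = 30781.9810 km = 3.0781981e+07 m
dv1 = sqrt(mu/r1)*(sqrt(2*r2/(r1+r2)) - 1) = 2148.7183 m/s
dv2 = sqrt(mu/r2)*(1 - sqrt(2*r1/(r1+r2))) = 1436.4037 m/s
total dv = |dv1| + |dv2| = 2148.7183 + 1436.4037 = 3585.1220 m/s = 3.5851 km/s

3.5851 km/s
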